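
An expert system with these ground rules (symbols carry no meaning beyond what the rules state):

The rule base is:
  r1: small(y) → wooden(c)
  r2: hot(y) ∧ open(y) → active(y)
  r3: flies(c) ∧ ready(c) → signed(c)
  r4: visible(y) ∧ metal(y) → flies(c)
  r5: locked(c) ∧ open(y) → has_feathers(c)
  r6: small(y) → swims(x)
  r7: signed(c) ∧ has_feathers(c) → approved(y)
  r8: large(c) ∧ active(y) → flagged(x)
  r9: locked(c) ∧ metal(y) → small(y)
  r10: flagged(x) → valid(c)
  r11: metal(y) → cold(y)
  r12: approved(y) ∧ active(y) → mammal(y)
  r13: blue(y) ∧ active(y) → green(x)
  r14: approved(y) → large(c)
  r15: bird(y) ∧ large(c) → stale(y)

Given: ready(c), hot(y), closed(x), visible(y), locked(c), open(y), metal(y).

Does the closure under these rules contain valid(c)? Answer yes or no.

[1] r2 [hot(y) ∧ open(y) → active(y)]; r4 [visible(y) ∧ metal(y) → flies(c)]; r5 [locked(c) ∧ open(y) → has_feathers(c)]; r9 [locked(c) ∧ metal(y) → small(y)]; r11 [metal(y) → cold(y)]. ⇒ new: active(y), flies(c), has_feathers(c), small(y), cold(y).
[2] r1 [small(y) → wooden(c)]; r3 [flies(c) ∧ ready(c) → signed(c)]; r6 [small(y) → swims(x)]. ⇒ new: wooden(c), signed(c), swims(x).
[3] r7 [signed(c) ∧ has_feathers(c) → approved(y)]. ⇒ new: approved(y).
[4] r12 [approved(y) ∧ active(y) → mammal(y)]; r14 [approved(y) → large(c)]. ⇒ new: mammal(y), large(c).
[5] r8 [large(c) ∧ active(y) → flagged(x)]. ⇒ new: flagged(x).
[6] r10 [flagged(x) → valid(c)]. ⇒ new: valid(c).
valid(c) appears in round 6, so it is derivable.

yes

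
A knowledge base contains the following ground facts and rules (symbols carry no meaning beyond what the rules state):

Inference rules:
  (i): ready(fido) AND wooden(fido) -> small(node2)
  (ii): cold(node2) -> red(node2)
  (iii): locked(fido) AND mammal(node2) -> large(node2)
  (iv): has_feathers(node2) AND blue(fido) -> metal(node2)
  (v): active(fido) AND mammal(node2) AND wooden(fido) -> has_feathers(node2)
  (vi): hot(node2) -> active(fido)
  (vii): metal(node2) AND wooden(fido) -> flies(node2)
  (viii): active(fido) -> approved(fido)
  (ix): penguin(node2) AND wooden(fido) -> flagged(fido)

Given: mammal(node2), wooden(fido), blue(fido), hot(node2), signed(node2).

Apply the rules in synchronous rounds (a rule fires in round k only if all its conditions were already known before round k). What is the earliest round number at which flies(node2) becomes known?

[1] (vi) [hot(node2) -> active(fido)]. ⇒ new: active(fido).
[2] (v) [active(fido) AND mammal(node2) AND wooden(fido) -> has_feathers(node2)]; (viii) [active(fido) -> approved(fido)]. ⇒ new: has_feathers(node2), approved(fido).
[3] (iv) [has_feathers(node2) AND blue(fido) -> metal(node2)]. ⇒ new: metal(node2).
[4] (vii) [metal(node2) AND wooden(fido) -> flies(node2)]. ⇒ new: flies(node2).
flies(node2) first appears in round 4.

4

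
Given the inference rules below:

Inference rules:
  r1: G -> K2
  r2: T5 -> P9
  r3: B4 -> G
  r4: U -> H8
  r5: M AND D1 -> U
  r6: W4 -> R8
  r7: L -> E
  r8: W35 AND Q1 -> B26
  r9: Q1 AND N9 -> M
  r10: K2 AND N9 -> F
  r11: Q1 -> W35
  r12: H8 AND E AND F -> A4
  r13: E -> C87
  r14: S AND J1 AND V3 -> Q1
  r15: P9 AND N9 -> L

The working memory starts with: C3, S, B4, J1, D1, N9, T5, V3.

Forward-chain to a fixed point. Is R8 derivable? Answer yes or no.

no

Round 1 — r2, r3, r14, derive P9, G, Q1.
Round 2 — r1, r9, r11, r15, derive K2, M, W35, L.
Round 3 — r5, r7, r8, r10, derive U, E, B26, F.
Round 4 — r4, r13, derive H8, C87.
Round 5 — r12, derive A4.
Fixed point reached. R8 is concluded only by r6; r6 needs W4 (never derived).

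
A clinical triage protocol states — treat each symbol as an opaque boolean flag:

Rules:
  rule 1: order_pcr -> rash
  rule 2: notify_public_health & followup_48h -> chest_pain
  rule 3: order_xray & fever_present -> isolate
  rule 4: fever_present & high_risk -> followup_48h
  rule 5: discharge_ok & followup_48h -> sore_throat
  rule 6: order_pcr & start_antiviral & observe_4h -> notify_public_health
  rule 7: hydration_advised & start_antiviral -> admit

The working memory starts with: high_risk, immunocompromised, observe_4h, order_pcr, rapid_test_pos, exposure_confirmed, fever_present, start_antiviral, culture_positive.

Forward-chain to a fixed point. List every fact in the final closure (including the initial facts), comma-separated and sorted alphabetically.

Round 1: rule 1 [order_pcr -> rash]; rule 4 [fever_present & high_risk -> followup_48h]; rule 6 [order_pcr & start_antiviral & observe_4h -> notify_public_health]. Adds rash, followup_48h, notify_public_health.
Round 2: rule 2 [notify_public_health & followup_48h -> chest_pain]. Adds chest_pain.

chest_pain, culture_positive, exposure_confirmed, fever_present, followup_48h, high_risk, immunocompromised, notify_public_health, observe_4h, order_pcr, rapid_test_pos, rash, start_antiviral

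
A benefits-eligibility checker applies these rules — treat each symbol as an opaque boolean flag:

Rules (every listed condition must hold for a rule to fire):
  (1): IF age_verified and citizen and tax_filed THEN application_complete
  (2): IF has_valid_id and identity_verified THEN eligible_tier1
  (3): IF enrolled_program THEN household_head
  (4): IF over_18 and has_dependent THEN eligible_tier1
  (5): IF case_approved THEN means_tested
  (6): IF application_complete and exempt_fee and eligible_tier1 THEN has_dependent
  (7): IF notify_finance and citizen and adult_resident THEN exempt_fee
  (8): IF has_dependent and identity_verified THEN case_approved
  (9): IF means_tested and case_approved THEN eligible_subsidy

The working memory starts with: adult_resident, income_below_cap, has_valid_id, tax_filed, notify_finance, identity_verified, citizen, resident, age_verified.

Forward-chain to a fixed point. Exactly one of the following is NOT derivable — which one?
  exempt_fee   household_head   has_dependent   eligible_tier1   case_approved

household_head

Round 1 fires (1), (2), (7), giving application_complete, eligible_tier1, exempt_fee.
Round 2 fires (6), giving has_dependent.
Round 3 fires (8), giving case_approved.
Round 4 fires (5), giving means_tested.
Round 5 fires (9), giving eligible_subsidy.
Derived: eligible_tier1 (round 1), case_approved (round 3), has_dependent (round 2), exempt_fee (round 1). household_head never appears in any round.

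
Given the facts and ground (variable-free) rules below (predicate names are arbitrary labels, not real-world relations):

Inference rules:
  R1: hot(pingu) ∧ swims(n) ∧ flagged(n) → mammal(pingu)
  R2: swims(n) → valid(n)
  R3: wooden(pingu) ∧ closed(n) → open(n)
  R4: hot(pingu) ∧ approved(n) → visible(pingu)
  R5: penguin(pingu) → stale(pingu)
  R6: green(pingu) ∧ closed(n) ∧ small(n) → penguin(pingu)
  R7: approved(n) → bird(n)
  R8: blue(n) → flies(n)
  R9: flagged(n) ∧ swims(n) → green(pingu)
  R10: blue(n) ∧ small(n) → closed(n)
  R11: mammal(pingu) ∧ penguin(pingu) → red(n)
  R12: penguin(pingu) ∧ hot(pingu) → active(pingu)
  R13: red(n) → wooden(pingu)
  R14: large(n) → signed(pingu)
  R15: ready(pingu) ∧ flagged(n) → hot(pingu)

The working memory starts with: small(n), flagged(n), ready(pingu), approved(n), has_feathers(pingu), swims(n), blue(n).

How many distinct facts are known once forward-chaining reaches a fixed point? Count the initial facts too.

21

Round 1: R2 [swims(n) → valid(n)]; R7 [approved(n) → bird(n)]; R8 [blue(n) → flies(n)]; R9 [flagged(n) ∧ swims(n) → green(pingu)]; R10 [blue(n) ∧ small(n) → closed(n)]; R15 [ready(pingu) ∧ flagged(n) → hot(pingu)]. Adds valid(n), bird(n), flies(n), green(pingu), closed(n), hot(pingu).
Round 2: R1 [hot(pingu) ∧ swims(n) ∧ flagged(n) → mammal(pingu)]; R4 [hot(pingu) ∧ approved(n) → visible(pingu)]; R6 [green(pingu) ∧ closed(n) ∧ small(n) → penguin(pingu)]. Adds mammal(pingu), visible(pingu), penguin(pingu).
Round 3: R5 [penguin(pingu) → stale(pingu)]; R11 [mammal(pingu) ∧ penguin(pingu) → red(n)]; R12 [penguin(pingu) ∧ hot(pingu) → active(pingu)]. Adds stale(pingu), red(n), active(pingu).
Round 4: R13 [red(n) → wooden(pingu)]. Adds wooden(pingu).
Round 5: R3 [wooden(pingu) ∧ closed(n) → open(n)]. Adds open(n).
Closure: {active(pingu), approved(n), bird(n), blue(n), closed(n), flagged(n), flies(n), green(pingu), has_feathers(pingu), hot(pingu), mammal(pingu), open(n), penguin(pingu), ready(pingu), red(n), small(n), stale(pingu), swims(n), valid(n), visible(pingu), wooden(pingu)} — 21 facts.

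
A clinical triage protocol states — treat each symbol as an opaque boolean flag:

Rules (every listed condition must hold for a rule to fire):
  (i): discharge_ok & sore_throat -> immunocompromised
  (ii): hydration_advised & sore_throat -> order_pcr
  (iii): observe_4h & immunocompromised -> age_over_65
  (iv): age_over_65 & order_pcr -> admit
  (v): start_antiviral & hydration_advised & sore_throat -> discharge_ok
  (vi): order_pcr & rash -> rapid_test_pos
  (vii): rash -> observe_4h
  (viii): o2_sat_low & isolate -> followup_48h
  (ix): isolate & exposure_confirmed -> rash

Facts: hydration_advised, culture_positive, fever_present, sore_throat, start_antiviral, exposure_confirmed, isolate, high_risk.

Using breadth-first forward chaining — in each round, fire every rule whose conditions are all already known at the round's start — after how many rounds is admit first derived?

Round 1 — (ii), (v), (ix), derive order_pcr, discharge_ok, rash.
Round 2 — (i), (vi), (vii), derive immunocompromised, rapid_test_pos, observe_4h.
Round 3 — (iii), derive age_over_65.
Round 4 — (iv), derive admit.
admit first appears in round 4.

4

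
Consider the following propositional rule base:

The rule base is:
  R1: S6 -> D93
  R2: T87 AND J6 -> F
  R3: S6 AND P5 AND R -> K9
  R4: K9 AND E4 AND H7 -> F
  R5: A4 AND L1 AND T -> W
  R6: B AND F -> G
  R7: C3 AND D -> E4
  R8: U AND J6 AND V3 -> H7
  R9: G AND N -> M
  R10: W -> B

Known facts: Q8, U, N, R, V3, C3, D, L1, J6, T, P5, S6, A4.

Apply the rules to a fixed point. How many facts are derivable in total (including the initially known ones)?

22

Round 1 fires R1, R3, R5, R7, R8, giving D93, K9, W, E4, H7.
Round 2 fires R4, R10, giving F, B.
Round 3 fires R6, giving G.
Round 4 fires R9, giving M.
Closure: {A4, B, C3, D, D93, E4, F, G, H7, J6, K9, L1, M, N, P5, Q8, R, S6, T, U, V3, W} — 22 facts.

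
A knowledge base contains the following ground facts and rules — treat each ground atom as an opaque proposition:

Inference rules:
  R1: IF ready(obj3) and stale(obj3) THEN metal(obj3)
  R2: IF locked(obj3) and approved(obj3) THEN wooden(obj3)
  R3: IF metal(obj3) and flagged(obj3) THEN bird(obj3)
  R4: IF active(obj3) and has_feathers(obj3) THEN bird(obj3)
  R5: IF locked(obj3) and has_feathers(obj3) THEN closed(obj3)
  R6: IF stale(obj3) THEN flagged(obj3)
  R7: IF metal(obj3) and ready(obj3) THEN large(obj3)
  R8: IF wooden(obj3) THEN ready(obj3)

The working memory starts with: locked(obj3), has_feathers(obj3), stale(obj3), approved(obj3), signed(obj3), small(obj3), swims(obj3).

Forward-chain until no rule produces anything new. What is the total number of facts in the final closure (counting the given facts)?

Round 1: R2 [IF locked(obj3) and approved(obj3) THEN wooden(obj3)]; R5 [IF locked(obj3) and has_feathers(obj3) THEN closed(obj3)]; R6 [IF stale(obj3) THEN flagged(obj3)]. Adds wooden(obj3), closed(obj3), flagged(obj3).
Round 2: R8 [IF wooden(obj3) THEN ready(obj3)]. Adds ready(obj3).
Round 3: R1 [IF ready(obj3) and stale(obj3) THEN metal(obj3)]. Adds metal(obj3).
Round 4: R3 [IF metal(obj3) and flagged(obj3) THEN bird(obj3)]; R7 [IF metal(obj3) and ready(obj3) THEN large(obj3)]. Adds bird(obj3), large(obj3).
Closure: {approved(obj3), bird(obj3), closed(obj3), flagged(obj3), has_feathers(obj3), large(obj3), locked(obj3), metal(obj3), ready(obj3), signed(obj3), small(obj3), stale(obj3), swims(obj3), wooden(obj3)} — 14 facts.

14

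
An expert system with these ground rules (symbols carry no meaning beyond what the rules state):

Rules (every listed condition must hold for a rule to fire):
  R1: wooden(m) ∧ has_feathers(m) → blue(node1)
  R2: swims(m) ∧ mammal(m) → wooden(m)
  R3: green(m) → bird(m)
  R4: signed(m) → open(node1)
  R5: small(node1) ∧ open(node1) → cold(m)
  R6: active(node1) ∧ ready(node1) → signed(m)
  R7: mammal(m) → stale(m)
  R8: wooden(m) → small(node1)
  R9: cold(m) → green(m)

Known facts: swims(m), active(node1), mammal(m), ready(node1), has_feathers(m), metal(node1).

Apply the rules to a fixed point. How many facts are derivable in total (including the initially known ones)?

Round 1 fires R2, R6, R7, giving wooden(m), signed(m), stale(m).
Round 2 fires R1, R4, R8, giving blue(node1), open(node1), small(node1).
Round 3 fires R5, giving cold(m).
Round 4 fires R9, giving green(m).
Round 5 fires R3, giving bird(m).
Closure: {active(node1), bird(m), blue(node1), cold(m), green(m), has_feathers(m), mammal(m), metal(node1), open(node1), ready(node1), signed(m), small(node1), stale(m), swims(m), wooden(m)} — 15 facts.

15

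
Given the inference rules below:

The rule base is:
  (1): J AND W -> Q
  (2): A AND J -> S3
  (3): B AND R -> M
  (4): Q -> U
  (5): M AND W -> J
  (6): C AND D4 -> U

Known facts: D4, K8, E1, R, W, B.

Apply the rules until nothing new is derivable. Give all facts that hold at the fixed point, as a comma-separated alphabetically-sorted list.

Round 1 fires (3), giving M.
Round 2 fires (5), giving J.
Round 3 fires (1), giving Q.
Round 4 fires (4), giving U.

B, D4, E1, J, K8, M, Q, R, U, W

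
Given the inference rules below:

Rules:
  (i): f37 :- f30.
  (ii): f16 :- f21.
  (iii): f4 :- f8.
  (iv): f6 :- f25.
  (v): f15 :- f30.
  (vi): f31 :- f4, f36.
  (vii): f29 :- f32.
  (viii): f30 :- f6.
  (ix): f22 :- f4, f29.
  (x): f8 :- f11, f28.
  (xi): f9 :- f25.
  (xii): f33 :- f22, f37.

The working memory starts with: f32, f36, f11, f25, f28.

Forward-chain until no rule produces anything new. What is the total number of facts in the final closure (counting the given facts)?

16

Round 1 — (iv), (vii), (x), (xi), derive f6, f29, f8, f9.
Round 2 — (iii), (viii), derive f4, f30.
Round 3 — (i), (v), (vi), (ix), derive f37, f15, f31, f22.
Round 4 — (xii), derive f33.
Closure: {f11, f15, f22, f25, f28, f29, f30, f31, f32, f33, f36, f37, f4, f6, f8, f9} — 16 facts.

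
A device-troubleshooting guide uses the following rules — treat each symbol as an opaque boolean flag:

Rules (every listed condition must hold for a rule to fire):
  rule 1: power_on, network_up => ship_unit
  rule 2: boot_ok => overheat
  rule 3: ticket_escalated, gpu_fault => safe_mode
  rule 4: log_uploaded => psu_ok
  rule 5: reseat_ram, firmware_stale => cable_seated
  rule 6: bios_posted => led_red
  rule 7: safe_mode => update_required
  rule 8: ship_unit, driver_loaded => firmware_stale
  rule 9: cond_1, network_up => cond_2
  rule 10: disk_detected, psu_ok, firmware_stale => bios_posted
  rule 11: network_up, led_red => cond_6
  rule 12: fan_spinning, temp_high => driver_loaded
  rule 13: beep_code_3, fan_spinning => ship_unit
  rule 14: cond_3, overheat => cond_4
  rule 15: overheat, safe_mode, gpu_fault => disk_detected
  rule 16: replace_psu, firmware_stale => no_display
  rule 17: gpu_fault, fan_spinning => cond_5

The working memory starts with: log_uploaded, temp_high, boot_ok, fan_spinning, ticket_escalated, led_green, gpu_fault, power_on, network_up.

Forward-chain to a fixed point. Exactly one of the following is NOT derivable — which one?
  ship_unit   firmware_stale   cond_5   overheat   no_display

Round 1: rule 1 [power_on, network_up => ship_unit]; rule 2 [boot_ok => overheat]; rule 3 [ticket_escalated, gpu_fault => safe_mode]; rule 4 [log_uploaded => psu_ok]; rule 12 [fan_spinning, temp_high => driver_loaded]; rule 17 [gpu_fault, fan_spinning => cond_5]. New: ship_unit, overheat, safe_mode, psu_ok, driver_loaded, cond_5.
Round 2: rule 7 [safe_mode => update_required]; rule 8 [ship_unit, driver_loaded => firmware_stale]; rule 15 [overheat, safe_mode, gpu_fault => disk_detected]. New: update_required, firmware_stale, disk_detected.
Round 3: rule 10 [disk_detected, psu_ok, firmware_stale => bios_posted]. New: bios_posted.
Round 4: rule 6 [bios_posted => led_red]. New: led_red.
Round 5: rule 11 [network_up, led_red => cond_6]. New: cond_6.
Derived: overheat (round 1), firmware_stale (round 2), cond_5 (round 1), ship_unit (round 1). no_display never appears in any round.

no_display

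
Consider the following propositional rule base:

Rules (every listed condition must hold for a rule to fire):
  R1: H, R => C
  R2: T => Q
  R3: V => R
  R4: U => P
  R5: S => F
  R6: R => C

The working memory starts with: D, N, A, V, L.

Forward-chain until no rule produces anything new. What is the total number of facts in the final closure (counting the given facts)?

7

Round 1 — R3, derive R.
Round 2 — R6, derive C.
Closure: {A, C, D, L, N, R, V} — 7 facts.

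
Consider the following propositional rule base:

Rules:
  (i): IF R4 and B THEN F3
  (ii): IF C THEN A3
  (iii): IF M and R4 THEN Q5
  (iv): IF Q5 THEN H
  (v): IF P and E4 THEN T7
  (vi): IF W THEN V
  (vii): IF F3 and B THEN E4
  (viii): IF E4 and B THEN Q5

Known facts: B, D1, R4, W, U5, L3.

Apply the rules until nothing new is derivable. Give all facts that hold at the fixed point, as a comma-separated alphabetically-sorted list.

B, D1, E4, F3, H, L3, Q5, R4, U5, V, W

Round 1: (i) [IF R4 and B THEN F3]; (vi) [IF W THEN V]. New: F3, V.
Round 2: (vii) [IF F3 and B THEN E4]. New: E4.
Round 3: (viii) [IF E4 and B THEN Q5]. New: Q5.
Round 4: (iv) [IF Q5 THEN H]. New: H.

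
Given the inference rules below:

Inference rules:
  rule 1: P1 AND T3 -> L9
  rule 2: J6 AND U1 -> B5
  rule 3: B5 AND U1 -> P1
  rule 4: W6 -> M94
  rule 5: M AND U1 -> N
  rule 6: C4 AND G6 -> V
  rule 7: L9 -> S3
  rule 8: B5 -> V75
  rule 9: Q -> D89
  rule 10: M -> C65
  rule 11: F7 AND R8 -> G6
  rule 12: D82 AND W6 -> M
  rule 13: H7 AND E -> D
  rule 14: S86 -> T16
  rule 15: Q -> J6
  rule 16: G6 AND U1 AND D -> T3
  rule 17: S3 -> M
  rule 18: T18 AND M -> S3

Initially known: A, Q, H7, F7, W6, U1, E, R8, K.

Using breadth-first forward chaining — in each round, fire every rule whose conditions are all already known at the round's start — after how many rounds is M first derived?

6

Round 1 — rule 4, rule 9, rule 11, rule 13, rule 15, derive M94, D89, G6, D, J6.
Round 2 — rule 2, rule 16, derive B5, T3.
Round 3 — rule 3, rule 8, derive P1, V75.
Round 4 — rule 1, derive L9.
Round 5 — rule 7, derive S3.
Round 6 — rule 17, derive M.
M first appears in round 6.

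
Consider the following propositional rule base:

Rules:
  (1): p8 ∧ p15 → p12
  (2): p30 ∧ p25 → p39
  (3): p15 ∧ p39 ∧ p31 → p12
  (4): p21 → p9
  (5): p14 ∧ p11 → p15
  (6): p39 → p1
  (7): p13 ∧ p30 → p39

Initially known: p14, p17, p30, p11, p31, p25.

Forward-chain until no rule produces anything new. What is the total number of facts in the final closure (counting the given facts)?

Round 1: (2) [p30 ∧ p25 → p39]; (5) [p14 ∧ p11 → p15]. Adds p39, p15.
Round 2: (3) [p15 ∧ p39 ∧ p31 → p12]; (6) [p39 → p1]. Adds p12, p1.
Closure: {p1, p11, p12, p14, p15, p17, p25, p30, p31, p39} — 10 facts.

10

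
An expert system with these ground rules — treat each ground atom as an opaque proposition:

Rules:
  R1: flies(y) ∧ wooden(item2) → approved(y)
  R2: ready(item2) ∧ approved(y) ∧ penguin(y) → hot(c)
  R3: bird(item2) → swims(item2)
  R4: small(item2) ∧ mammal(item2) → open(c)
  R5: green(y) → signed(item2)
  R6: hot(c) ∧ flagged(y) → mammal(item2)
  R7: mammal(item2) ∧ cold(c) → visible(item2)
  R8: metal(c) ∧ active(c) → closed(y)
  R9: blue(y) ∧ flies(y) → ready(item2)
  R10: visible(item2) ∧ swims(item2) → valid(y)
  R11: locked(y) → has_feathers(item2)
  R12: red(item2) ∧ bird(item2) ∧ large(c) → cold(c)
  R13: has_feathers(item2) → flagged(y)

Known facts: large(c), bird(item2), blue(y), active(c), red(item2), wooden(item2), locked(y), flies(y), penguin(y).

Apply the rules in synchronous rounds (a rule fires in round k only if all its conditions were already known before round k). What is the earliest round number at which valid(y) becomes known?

[1] R1 [flies(y) ∧ wooden(item2) → approved(y)]; R3 [bird(item2) → swims(item2)]; R9 [blue(y) ∧ flies(y) → ready(item2)]; R11 [locked(y) → has_feathers(item2)]; R12 [red(item2) ∧ bird(item2) ∧ large(c) → cold(c)]. ⇒ new: approved(y), swims(item2), ready(item2), has_feathers(item2), cold(c).
[2] R2 [ready(item2) ∧ approved(y) ∧ penguin(y) → hot(c)]; R13 [has_feathers(item2) → flagged(y)]. ⇒ new: hot(c), flagged(y).
[3] R6 [hot(c) ∧ flagged(y) → mammal(item2)]. ⇒ new: mammal(item2).
[4] R7 [mammal(item2) ∧ cold(c) → visible(item2)]. ⇒ new: visible(item2).
[5] R10 [visible(item2) ∧ swims(item2) → valid(y)]. ⇒ new: valid(y).
valid(y) first appears in round 5.

5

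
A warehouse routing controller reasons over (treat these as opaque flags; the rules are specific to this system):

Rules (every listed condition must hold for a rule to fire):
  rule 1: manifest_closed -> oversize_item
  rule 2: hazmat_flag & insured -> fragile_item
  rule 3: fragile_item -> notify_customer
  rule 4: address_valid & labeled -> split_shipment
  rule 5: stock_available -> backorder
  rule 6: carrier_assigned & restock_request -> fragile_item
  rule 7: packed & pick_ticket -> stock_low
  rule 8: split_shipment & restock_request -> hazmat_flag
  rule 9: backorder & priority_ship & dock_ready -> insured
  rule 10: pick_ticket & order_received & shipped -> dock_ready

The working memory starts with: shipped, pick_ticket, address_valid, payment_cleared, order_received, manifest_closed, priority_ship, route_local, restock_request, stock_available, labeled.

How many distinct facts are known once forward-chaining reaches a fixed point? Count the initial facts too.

19

Round 1 fires rule 1, rule 4, rule 5, rule 10, giving oversize_item, split_shipment, backorder, dock_ready.
Round 2 fires rule 8, rule 9, giving hazmat_flag, insured.
Round 3 fires rule 2, giving fragile_item.
Round 4 fires rule 3, giving notify_customer.
Closure: {address_valid, backorder, dock_ready, fragile_item, hazmat_flag, insured, labeled, manifest_closed, notify_customer, order_received, oversize_item, payment_cleared, pick_ticket, priority_ship, restock_request, route_local, shipped, split_shipment, stock_available} — 19 facts.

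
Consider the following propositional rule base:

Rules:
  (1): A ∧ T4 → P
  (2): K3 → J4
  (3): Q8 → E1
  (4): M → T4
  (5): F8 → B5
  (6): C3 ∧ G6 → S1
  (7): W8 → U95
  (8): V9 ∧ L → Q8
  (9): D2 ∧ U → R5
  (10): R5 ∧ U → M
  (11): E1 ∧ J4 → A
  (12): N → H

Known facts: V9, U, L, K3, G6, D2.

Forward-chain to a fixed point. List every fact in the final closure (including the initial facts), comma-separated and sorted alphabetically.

A, D2, E1, G6, J4, K3, L, M, P, Q8, R5, T4, U, V9

[1] (2) [K3 → J4]; (8) [V9 ∧ L → Q8]; (9) [D2 ∧ U → R5]. ⇒ new: J4, Q8, R5.
[2] (3) [Q8 → E1]; (10) [R5 ∧ U → M]. ⇒ new: E1, M.
[3] (4) [M → T4]; (11) [E1 ∧ J4 → A]. ⇒ new: T4, A.
[4] (1) [A ∧ T4 → P]. ⇒ new: P.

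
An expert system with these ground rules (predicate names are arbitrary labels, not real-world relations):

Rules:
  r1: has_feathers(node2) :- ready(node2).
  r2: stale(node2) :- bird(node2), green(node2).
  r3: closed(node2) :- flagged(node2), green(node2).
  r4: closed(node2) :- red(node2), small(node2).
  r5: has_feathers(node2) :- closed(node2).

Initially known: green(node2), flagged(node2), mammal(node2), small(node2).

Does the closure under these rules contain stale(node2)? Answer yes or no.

Round 1: r3 [closed(node2) :- flagged(node2), green(node2).]. New: closed(node2).
Round 2: r5 [has_feathers(node2) :- closed(node2).]. New: has_feathers(node2).
Fixed point reached. stale(node2) is concluded only by r2; r2 needs bird(node2) (never derived).

no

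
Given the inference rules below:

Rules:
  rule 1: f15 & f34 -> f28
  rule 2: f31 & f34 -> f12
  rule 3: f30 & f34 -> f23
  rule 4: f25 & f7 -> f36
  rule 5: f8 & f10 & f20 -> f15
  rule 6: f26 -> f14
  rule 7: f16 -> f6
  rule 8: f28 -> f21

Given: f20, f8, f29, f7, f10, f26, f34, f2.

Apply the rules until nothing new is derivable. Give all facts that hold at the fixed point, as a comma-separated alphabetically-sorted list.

Round 1 fires rule 5, rule 6, giving f15, f14.
Round 2 fires rule 1, giving f28.
Round 3 fires rule 8, giving f21.

f10, f14, f15, f2, f20, f21, f26, f28, f29, f34, f7, f8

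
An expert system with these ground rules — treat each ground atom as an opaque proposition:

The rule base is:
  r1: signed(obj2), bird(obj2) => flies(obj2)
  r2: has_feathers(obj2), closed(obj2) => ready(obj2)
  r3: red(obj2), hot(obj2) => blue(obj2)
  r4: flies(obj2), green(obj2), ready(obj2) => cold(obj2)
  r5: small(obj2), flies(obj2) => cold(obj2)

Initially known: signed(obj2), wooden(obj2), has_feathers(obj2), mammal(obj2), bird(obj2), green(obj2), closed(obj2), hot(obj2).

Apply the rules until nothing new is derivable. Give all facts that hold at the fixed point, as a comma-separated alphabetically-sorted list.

bird(obj2), closed(obj2), cold(obj2), flies(obj2), green(obj2), has_feathers(obj2), hot(obj2), mammal(obj2), ready(obj2), signed(obj2), wooden(obj2)

Round 1: r1 [signed(obj2), bird(obj2) => flies(obj2)]; r2 [has_feathers(obj2), closed(obj2) => ready(obj2)]. Adds flies(obj2), ready(obj2).
Round 2: r4 [flies(obj2), green(obj2), ready(obj2) => cold(obj2)]. Adds cold(obj2).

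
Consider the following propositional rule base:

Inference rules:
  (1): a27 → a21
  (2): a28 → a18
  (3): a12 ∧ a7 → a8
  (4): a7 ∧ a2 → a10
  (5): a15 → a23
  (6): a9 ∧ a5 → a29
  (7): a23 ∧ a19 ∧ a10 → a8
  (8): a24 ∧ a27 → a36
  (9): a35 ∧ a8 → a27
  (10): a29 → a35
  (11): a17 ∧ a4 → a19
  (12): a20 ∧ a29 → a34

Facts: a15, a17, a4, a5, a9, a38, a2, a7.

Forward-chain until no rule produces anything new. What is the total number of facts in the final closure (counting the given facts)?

16

[1] (4) [a7 ∧ a2 → a10]; (5) [a15 → a23]; (6) [a9 ∧ a5 → a29]; (11) [a17 ∧ a4 → a19]. ⇒ new: a10, a23, a29, a19.
[2] (7) [a23 ∧ a19 ∧ a10 → a8]; (10) [a29 → a35]. ⇒ new: a8, a35.
[3] (9) [a35 ∧ a8 → a27]. ⇒ new: a27.
[4] (1) [a27 → a21]. ⇒ new: a21.
Closure: {a10, a15, a17, a19, a2, a21, a23, a27, a29, a35, a38, a4, a5, a7, a8, a9} — 16 facts.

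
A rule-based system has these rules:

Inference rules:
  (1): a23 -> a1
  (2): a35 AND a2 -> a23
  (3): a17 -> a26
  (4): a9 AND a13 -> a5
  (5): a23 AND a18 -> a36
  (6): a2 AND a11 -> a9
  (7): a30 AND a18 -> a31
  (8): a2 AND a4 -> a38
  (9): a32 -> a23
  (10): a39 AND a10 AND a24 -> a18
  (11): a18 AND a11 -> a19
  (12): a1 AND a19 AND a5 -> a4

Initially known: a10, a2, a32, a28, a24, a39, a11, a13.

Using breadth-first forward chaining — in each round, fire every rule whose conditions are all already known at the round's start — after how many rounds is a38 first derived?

Round 1: (6) [a2 AND a11 -> a9]; (9) [a32 -> a23]; (10) [a39 AND a10 AND a24 -> a18]. Adds a9, a23, a18.
Round 2: (1) [a23 -> a1]; (4) [a9 AND a13 -> a5]; (5) [a23 AND a18 -> a36]; (11) [a18 AND a11 -> a19]. Adds a1, a5, a36, a19.
Round 3: (12) [a1 AND a19 AND a5 -> a4]. Adds a4.
Round 4: (8) [a2 AND a4 -> a38]. Adds a38.
a38 first appears in round 4.

4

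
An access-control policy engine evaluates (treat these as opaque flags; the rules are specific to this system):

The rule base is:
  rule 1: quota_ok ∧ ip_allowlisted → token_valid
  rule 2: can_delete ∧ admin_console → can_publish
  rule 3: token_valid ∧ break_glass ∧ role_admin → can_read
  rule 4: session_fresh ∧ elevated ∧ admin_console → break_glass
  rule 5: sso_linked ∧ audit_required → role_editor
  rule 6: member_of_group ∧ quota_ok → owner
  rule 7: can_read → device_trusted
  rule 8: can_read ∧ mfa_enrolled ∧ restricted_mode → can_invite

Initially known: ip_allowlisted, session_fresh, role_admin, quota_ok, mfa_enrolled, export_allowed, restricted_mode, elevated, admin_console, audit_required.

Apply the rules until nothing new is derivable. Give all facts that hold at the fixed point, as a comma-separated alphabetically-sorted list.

admin_console, audit_required, break_glass, can_invite, can_read, device_trusted, elevated, export_allowed, ip_allowlisted, mfa_enrolled, quota_ok, restricted_mode, role_admin, session_fresh, token_valid

Round 1 fires rule 1, rule 4, giving token_valid, break_glass.
Round 2 fires rule 3, giving can_read.
Round 3 fires rule 7, rule 8, giving device_trusted, can_invite.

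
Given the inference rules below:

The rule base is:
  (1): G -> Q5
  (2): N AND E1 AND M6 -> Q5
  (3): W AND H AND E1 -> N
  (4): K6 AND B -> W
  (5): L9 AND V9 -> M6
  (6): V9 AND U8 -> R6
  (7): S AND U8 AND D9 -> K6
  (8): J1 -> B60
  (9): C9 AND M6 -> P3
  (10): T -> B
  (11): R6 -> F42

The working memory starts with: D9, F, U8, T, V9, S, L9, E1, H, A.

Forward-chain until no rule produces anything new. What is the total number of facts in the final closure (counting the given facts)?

Round 1 fires (5), (6), (7), (10), giving M6, R6, K6, B.
Round 2 fires (4), (11), giving W, F42.
Round 3 fires (3), giving N.
Round 4 fires (2), giving Q5.
Closure: {A, B, D9, E1, F, F42, H, K6, L9, M6, N, Q5, R6, S, T, U8, V9, W} — 18 facts.

18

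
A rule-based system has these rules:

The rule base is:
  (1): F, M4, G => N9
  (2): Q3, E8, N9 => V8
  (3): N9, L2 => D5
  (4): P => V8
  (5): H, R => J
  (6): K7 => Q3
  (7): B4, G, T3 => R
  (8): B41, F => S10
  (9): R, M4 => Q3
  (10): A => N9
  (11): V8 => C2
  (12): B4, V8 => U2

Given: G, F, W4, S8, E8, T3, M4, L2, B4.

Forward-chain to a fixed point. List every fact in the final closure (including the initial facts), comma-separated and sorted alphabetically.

Round 1: (1) [F, M4, G => N9]; (7) [B4, G, T3 => R]. Adds N9, R.
Round 2: (3) [N9, L2 => D5]; (9) [R, M4 => Q3]. Adds D5, Q3.
Round 3: (2) [Q3, E8, N9 => V8]. Adds V8.
Round 4: (11) [V8 => C2]; (12) [B4, V8 => U2]. Adds C2, U2.

B4, C2, D5, E8, F, G, L2, M4, N9, Q3, R, S8, T3, U2, V8, W4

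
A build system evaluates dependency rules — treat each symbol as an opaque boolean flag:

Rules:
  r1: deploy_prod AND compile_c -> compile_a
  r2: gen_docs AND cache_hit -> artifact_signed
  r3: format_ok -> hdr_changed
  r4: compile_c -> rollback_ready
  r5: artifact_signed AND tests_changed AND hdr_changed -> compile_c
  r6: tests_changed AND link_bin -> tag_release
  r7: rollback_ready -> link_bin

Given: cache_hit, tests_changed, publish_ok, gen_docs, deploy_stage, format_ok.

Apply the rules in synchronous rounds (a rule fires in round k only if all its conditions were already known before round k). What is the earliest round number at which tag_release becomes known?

Round 1: r2 [gen_docs AND cache_hit -> artifact_signed]; r3 [format_ok -> hdr_changed]. Adds artifact_signed, hdr_changed.
Round 2: r5 [artifact_signed AND tests_changed AND hdr_changed -> compile_c]. Adds compile_c.
Round 3: r4 [compile_c -> rollback_ready]. Adds rollback_ready.
Round 4: r7 [rollback_ready -> link_bin]. Adds link_bin.
Round 5: r6 [tests_changed AND link_bin -> tag_release]. Adds tag_release.
tag_release first appears in round 5.

5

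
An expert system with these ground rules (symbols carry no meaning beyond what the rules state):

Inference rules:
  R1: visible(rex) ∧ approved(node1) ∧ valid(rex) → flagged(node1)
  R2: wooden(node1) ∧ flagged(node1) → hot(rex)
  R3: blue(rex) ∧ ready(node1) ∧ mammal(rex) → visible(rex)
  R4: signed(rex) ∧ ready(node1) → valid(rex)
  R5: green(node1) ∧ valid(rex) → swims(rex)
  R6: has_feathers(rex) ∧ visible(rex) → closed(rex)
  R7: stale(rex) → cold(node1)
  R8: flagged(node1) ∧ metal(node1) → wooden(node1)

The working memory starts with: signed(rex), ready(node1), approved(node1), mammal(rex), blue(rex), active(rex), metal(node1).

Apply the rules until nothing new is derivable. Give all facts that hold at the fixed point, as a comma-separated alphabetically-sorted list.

active(rex), approved(node1), blue(rex), flagged(node1), hot(rex), mammal(rex), metal(node1), ready(node1), signed(rex), valid(rex), visible(rex), wooden(node1)

Round 1: R3 [blue(rex) ∧ ready(node1) ∧ mammal(rex) → visible(rex)]; R4 [signed(rex) ∧ ready(node1) → valid(rex)]. Adds visible(rex), valid(rex).
Round 2: R1 [visible(rex) ∧ approved(node1) ∧ valid(rex) → flagged(node1)]. Adds flagged(node1).
Round 3: R8 [flagged(node1) ∧ metal(node1) → wooden(node1)]. Adds wooden(node1).
Round 4: R2 [wooden(node1) ∧ flagged(node1) → hot(rex)]. Adds hot(rex).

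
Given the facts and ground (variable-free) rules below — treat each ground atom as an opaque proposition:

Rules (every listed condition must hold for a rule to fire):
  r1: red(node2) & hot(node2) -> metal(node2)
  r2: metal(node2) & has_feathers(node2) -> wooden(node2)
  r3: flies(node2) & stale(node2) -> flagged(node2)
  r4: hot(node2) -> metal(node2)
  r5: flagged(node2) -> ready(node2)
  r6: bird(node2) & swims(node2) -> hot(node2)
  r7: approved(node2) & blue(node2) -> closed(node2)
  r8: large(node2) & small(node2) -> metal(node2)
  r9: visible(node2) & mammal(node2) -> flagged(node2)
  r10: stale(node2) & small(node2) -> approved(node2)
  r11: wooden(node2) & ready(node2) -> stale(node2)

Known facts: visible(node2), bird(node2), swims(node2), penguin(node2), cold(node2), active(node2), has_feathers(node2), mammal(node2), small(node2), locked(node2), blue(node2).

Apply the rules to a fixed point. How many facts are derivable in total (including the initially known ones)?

19

Round 1 fires r6, r9, giving hot(node2), flagged(node2).
Round 2 fires r4, r5, giving metal(node2), ready(node2).
Round 3 fires r2, giving wooden(node2).
Round 4 fires r11, giving stale(node2).
Round 5 fires r10, giving approved(node2).
Round 6 fires r7, giving closed(node2).
Closure: {active(node2), approved(node2), bird(node2), blue(node2), closed(node2), cold(node2), flagged(node2), has_feathers(node2), hot(node2), locked(node2), mammal(node2), metal(node2), penguin(node2), ready(node2), small(node2), stale(node2), swims(node2), visible(node2), wooden(node2)} — 19 facts.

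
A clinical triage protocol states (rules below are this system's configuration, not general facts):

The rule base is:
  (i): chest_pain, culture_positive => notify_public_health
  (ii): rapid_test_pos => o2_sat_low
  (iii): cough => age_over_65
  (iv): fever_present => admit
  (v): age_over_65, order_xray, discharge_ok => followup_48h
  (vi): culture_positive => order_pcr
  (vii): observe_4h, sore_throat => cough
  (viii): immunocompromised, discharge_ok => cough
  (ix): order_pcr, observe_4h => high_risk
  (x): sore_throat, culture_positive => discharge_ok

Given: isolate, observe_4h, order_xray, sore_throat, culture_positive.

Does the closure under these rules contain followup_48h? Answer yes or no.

yes

[1] (vi) [culture_positive => order_pcr]; (vii) [observe_4h, sore_throat => cough]; (x) [sore_throat, culture_positive => discharge_ok]. ⇒ new: order_pcr, cough, discharge_ok.
[2] (iii) [cough => age_over_65]; (ix) [order_pcr, observe_4h => high_risk]. ⇒ new: age_over_65, high_risk.
[3] (v) [age_over_65, order_xray, discharge_ok => followup_48h]. ⇒ new: followup_48h.
followup_48h appears in round 3, so it is derivable.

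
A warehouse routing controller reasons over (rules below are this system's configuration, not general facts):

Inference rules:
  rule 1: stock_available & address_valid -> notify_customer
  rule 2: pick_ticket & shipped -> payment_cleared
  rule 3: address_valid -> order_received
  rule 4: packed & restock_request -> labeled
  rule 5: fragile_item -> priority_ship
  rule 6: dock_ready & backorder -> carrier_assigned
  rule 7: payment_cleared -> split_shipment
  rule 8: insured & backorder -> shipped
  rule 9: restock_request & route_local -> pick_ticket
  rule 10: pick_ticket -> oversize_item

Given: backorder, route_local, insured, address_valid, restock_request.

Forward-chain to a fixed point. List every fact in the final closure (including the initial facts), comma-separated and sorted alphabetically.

[1] rule 3 [address_valid -> order_received]; rule 8 [insured & backorder -> shipped]; rule 9 [restock_request & route_local -> pick_ticket]. ⇒ new: order_received, shipped, pick_ticket.
[2] rule 2 [pick_ticket & shipped -> payment_cleared]; rule 10 [pick_ticket -> oversize_item]. ⇒ new: payment_cleared, oversize_item.
[3] rule 7 [payment_cleared -> split_shipment]. ⇒ new: split_shipment.

address_valid, backorder, insured, order_received, oversize_item, payment_cleared, pick_ticket, restock_request, route_local, shipped, split_shipment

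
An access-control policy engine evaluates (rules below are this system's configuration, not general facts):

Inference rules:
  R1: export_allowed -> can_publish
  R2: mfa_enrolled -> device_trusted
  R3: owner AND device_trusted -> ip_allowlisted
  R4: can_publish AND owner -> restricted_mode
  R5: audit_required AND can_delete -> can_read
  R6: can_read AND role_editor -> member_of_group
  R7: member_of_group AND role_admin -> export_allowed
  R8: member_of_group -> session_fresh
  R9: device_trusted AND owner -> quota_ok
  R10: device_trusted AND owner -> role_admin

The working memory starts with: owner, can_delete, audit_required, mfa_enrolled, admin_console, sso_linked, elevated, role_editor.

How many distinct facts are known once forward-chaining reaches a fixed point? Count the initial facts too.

[1] R2 [mfa_enrolled -> device_trusted]; R5 [audit_required AND can_delete -> can_read]. ⇒ new: device_trusted, can_read.
[2] R3 [owner AND device_trusted -> ip_allowlisted]; R6 [can_read AND role_editor -> member_of_group]; R9 [device_trusted AND owner -> quota_ok]; R10 [device_trusted AND owner -> role_admin]. ⇒ new: ip_allowlisted, member_of_group, quota_ok, role_admin.
[3] R7 [member_of_group AND role_admin -> export_allowed]; R8 [member_of_group -> session_fresh]. ⇒ new: export_allowed, session_fresh.
[4] R1 [export_allowed -> can_publish]. ⇒ new: can_publish.
[5] R4 [can_publish AND owner -> restricted_mode]. ⇒ new: restricted_mode.
Closure: {admin_console, audit_required, can_delete, can_publish, can_read, device_trusted, elevated, export_allowed, ip_allowlisted, member_of_group, mfa_enrolled, owner, quota_ok, restricted_mode, role_admin, role_editor, session_fresh, sso_linked} — 18 facts.

18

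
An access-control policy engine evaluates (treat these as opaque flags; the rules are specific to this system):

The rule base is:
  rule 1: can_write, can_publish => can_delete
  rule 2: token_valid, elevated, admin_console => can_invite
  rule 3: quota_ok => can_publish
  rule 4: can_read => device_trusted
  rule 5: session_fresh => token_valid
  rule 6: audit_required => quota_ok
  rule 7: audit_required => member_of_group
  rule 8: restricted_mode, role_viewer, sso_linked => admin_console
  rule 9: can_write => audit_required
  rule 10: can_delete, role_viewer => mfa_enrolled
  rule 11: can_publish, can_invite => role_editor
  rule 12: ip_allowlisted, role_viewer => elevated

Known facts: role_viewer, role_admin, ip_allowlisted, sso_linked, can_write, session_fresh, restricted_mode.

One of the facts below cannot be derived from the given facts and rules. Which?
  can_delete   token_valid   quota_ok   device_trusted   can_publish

Round 1: rule 5 [session_fresh => token_valid]; rule 8 [restricted_mode, role_viewer, sso_linked => admin_console]; rule 9 [can_write => audit_required]; rule 12 [ip_allowlisted, role_viewer => elevated]. Adds token_valid, admin_console, audit_required, elevated.
Round 2: rule 2 [token_valid, elevated, admin_console => can_invite]; rule 6 [audit_required => quota_ok]; rule 7 [audit_required => member_of_group]. Adds can_invite, quota_ok, member_of_group.
Round 3: rule 3 [quota_ok => can_publish]. Adds can_publish.
Round 4: rule 1 [can_write, can_publish => can_delete]; rule 11 [can_publish, can_invite => role_editor]. Adds can_delete, role_editor.
Round 5: rule 10 [can_delete, role_viewer => mfa_enrolled]. Adds mfa_enrolled.
Derived: token_valid (round 1), can_publish (round 3), can_delete (round 4), quota_ok (round 2). device_trusted never appears in any round.

device_trusted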